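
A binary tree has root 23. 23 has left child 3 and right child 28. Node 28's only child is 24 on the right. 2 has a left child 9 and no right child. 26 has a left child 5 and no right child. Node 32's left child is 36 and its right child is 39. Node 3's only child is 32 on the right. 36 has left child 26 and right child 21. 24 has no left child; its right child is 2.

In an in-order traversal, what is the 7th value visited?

39

In-order visits the left subtree, then the node, then the right subtree.
At 23: go left to 3.
  At 3: no left child.
  Visit 3.
  At 3: go right to 32.
    At 32: go left to 36.
      At 36: go left to 26.
        At 26: go left to 5.
          5 is a leaf — visit 5.
        Visit 26.
        At 26: no right child.
      Visit 36.
      At 36: go right to 21.
        21 is a leaf — visit 21.
    Visit 32.
    At 32: go right to 39.
      39 is a leaf — visit 39.
Visit 23.
At 23: go right to 28.
  At 28: no left child.
  Visit 28.
  At 28: go right to 24.
    At 24: no left child.
    Visit 24.
    At 24: go right to 2.
      At 2: go left to 9.
        9 is a leaf — visit 9.
      Visit 2.
      At 2: no right child.
Full in-order sequence: 3, 5, 26, 36, 21, 32, 39, 23, 28, 24, 9, 2.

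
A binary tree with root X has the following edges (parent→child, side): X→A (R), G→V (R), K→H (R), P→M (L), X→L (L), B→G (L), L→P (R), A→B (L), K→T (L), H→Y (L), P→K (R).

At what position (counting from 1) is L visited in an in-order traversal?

1

In-order visits the left subtree, then the node, then the right subtree.
At X: go left to L.
  At L: no left child.
  Visit L.
  At L: go right to P.
    At P: go left to M.
      M is a leaf — visit M.
    Visit P.
    At P: go right to K.
      At K: go left to T.
        T is a leaf — visit T.
      Visit K.
      At K: go right to H.
        At H: go left to Y.
          Y is a leaf — visit Y.
        Visit H.
        At H: no right child.
Visit X.
At X: go right to A.
  At A: go left to B.
    At B: go left to G.
      At G: no left child.
      Visit G.
      At G: go right to V.
        V is a leaf — visit V.
    Visit B.
    At B: no right child.
  Visit A.
  At A: no right child.
Full in-order sequence: L, M, P, T, K, Y, H, X, G, V, B, A.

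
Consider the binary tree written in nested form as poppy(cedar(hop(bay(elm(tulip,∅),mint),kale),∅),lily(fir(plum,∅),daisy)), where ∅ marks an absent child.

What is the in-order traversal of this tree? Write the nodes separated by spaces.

tulip elm bay mint hop kale cedar poppy plum fir lily daisy

In-order visits the left subtree, then the node, then the right subtree.
At poppy: go left to cedar.
  At cedar: go left to hop.
    At hop: go left to bay.
      At bay: go left to elm.
        At elm: go left to tulip.
          tulip is a leaf — visit tulip.
        Visit elm.
        At elm: no right child.
      Visit bay.
      At bay: go right to mint.
        mint is a leaf — visit mint.
    Visit hop.
    At hop: go right to kale.
      kale is a leaf — visit kale.
  Visit cedar.
  At cedar: no right child.
Visit poppy.
At poppy: go right to lily.
  At lily: go left to fir.
    At fir: go left to plum.
      plum is a leaf — visit plum.
    Visit fir.
    At fir: no right child.
  Visit lily.
  At lily: go right to daisy.
    daisy is a leaf — visit daisy.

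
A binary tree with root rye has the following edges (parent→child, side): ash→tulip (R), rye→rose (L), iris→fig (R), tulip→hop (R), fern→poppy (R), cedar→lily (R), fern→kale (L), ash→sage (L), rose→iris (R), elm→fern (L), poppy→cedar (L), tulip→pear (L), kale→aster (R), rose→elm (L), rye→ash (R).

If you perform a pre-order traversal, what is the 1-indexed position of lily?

Pre-order visits the node, then its left subtree, then its right subtree.
Visit rye.
At rye: go left to rose.
  Visit rose.
  At rose: go left to elm.
    Visit elm.
    At elm: go left to fern.
      Visit fern.
      At fern: go left to kale.
        Visit kale.
        At kale: no left child.
        At kale: go right to aster.
          aster is a leaf — visit aster.
      At fern: go right to poppy.
        Visit poppy.
        At poppy: go left to cedar.
          Visit cedar.
          At cedar: no left child.
          At cedar: go right to lily.
            lily is a leaf — visit lily.
        At poppy: no right child.
    At elm: no right child.
  At rose: go right to iris.
    Visit iris.
    At iris: no left child.
    At iris: go right to fig.
      fig is a leaf — visit fig.
At rye: go right to ash.
  Visit ash.
  At ash: go left to sage.
    sage is a leaf — visit sage.
  At ash: go right to tulip.
    Visit tulip.
    At tulip: go left to pear.
      pear is a leaf — visit pear.
    At tulip: go right to hop.
      hop is a leaf — visit hop.
Full pre-order sequence: rye, rose, elm, fern, kale, aster, poppy, cedar, lily, iris, fig, ash, sage, tulip, pear, hop.

9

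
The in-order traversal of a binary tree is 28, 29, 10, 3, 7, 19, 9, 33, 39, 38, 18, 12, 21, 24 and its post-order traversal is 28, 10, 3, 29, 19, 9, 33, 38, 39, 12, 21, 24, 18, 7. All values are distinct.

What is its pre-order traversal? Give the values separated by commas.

7, 29, 28, 3, 10, 18, 39, 33, 9, 19, 38, 24, 21, 12

The last element of post-order is the root; it splits in-order into left and right subtrees.
Root 7: left subtree has 4 nodes {28, 29, 10, 3}, right has 9 {19, 9, 33, 39, 38, 18, 12, 21, 24}.
  Root 29: left subtree has 1 node {28}, right has 2 {10, 3}.
    Root 3: left subtree has 1 node {10}, right has 0 { }.
  Root 18: left subtree has 5 nodes {19, 9, 33, 39, 38}, right has 3 {12, 21, 24}.
    Root 39: left subtree has 3 nodes {19, 9, 33}, right has 1 {38}.
      Root 33: left subtree has 2 nodes {19, 9}, right has 0 { }.
        Root 9: left subtree has 1 node {19}, right has 0 { }.
    Root 24: left subtree has 2 nodes {12, 21}, right has 0 { }.
      Root 21: left subtree has 1 node {12}, right has 0 { }.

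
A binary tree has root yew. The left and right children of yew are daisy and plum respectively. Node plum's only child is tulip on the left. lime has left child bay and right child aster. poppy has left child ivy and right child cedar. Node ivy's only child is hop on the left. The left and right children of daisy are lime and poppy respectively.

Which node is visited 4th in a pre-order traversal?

bay

Pre-order visits the node, then its left subtree, then its right subtree.
Visit yew.
At yew: go left to daisy.
  Visit daisy.
  At daisy: go left to lime.
    Visit lime.
    At lime: go left to bay.
      bay is a leaf — visit bay.
    At lime: go right to aster.
      aster is a leaf — visit aster.
  At daisy: go right to poppy.
    Visit poppy.
    At poppy: go left to ivy.
      Visit ivy.
      At ivy: go left to hop.
        hop is a leaf — visit hop.
      At ivy: no right child.
    At poppy: go right to cedar.
      cedar is a leaf — visit cedar.
At yew: go right to plum.
  Visit plum.
  At plum: go left to tulip.
    tulip is a leaf — visit tulip.
  At plum: no right child.
Full pre-order sequence: yew, daisy, lime, bay, aster, poppy, ivy, hop, cedar, plum, tulip.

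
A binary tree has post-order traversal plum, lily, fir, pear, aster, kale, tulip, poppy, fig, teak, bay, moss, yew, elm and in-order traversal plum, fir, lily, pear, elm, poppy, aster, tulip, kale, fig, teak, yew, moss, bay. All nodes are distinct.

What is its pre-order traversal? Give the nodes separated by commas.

elm, pear, fir, plum, lily, yew, teak, fig, poppy, tulip, aster, kale, moss, bay

The last element of post-order is the root; it splits in-order into left and right subtrees.
Root elm: left subtree has 4 nodes {plum, fir, lily, pear}, right has 9 {poppy, aster, tulip, kale, fig, teak, yew, moss, bay}.
  Root pear: left subtree has 3 nodes {plum, fir, lily}, right has 0 { }.
    Root fir: left subtree has 1 node {plum}, right has 1 {lily}.
  Root yew: left subtree has 6 nodes {poppy, aster, tulip, kale, fig, teak}, right has 2 {moss, bay}.
    Root teak: left subtree has 5 nodes {poppy, aster, tulip, kale, fig}, right has 0 { }.
      Root fig: left subtree has 4 nodes {poppy, aster, tulip, kale}, right has 0 { }.
        Root poppy: left subtree has 0 nodes { }, right has 3 {aster, tulip, kale}.
          Root tulip: left subtree has 1 node {aster}, right has 1 {kale}.
    Root moss: left subtree has 0 nodes { }, right has 1 {bay}.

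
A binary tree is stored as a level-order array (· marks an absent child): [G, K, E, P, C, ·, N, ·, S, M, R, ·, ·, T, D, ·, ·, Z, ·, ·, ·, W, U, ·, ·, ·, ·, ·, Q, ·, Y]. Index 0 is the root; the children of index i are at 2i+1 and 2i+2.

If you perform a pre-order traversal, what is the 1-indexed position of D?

15

Pre-order visits the node, then its left subtree, then its right subtree.
Visit G.
At G: go left to K.
  Visit K.
  At K: go left to P.
    Visit P.
    At P: no left child.
    At P: go right to S.
      Visit S.
      At S: go left to Z.
        Z is a leaf — visit Z.
      At S: no right child.
  At K: go right to C.
    Visit C.
    At C: go left to M.
      M is a leaf — visit M.
    At C: go right to R.
      Visit R.
      At R: go left to W.
        W is a leaf — visit W.
      At R: go right to U.
        U is a leaf — visit U.
At G: go right to E.
  Visit E.
  At E: no left child.
  At E: go right to N.
    Visit N.
    At N: go left to T.
      Visit T.
      At T: no left child.
      At T: go right to Q.
        Q is a leaf — visit Q.
    At N: go right to D.
      Visit D.
      At D: no left child.
      At D: go right to Y.
        Y is a leaf — visit Y.
Full pre-order sequence: G, K, P, S, Z, C, M, R, W, U, E, N, T, Q, D, Y.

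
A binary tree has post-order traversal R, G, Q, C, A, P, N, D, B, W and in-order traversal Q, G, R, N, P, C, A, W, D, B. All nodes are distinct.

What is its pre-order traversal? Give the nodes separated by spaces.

The last element of post-order is the root; it splits in-order into left and right subtrees.
Root W: left subtree has 7 nodes {Q, G, R, N, P, C, A}, right has 2 {D, B}.
  Root N: left subtree has 3 nodes {Q, G, R}, right has 3 {P, C, A}.
    Root Q: left subtree has 0 nodes { }, right has 2 {G, R}.
      Root G: left subtree has 0 nodes { }, right has 1 {R}.
    Root P: left subtree has 0 nodes { }, right has 2 {C, A}.
      Root A: left subtree has 1 node {C}, right has 0 { }.
  Root B: left subtree has 1 node {D}, right has 0 { }.

W N Q G R P A C B D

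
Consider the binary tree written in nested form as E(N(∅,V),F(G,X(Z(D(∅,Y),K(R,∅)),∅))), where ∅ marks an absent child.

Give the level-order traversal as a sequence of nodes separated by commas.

E, N, F, V, G, X, Z, D, K, Y, R

Level-order visits nodes level by level from the root, left to right within each level.
Level 0: E
Level 1: N, F
Level 2: V, G, X
Level 3: Z
Level 4: D, K
Level 5: Y, R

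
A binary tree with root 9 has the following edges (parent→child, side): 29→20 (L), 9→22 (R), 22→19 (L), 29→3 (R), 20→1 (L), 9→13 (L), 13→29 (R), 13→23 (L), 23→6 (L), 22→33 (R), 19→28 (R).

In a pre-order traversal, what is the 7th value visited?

1

Pre-order visits the node, then its left subtree, then its right subtree.
Visit 9.
At 9: go left to 13.
  Visit 13.
  At 13: go left to 23.
    Visit 23.
    At 23: go left to 6.
      6 is a leaf — visit 6.
    At 23: no right child.
  At 13: go right to 29.
    Visit 29.
    At 29: go left to 20.
      Visit 20.
      At 20: go left to 1.
        1 is a leaf — visit 1.
      At 20: no right child.
    At 29: go right to 3.
      3 is a leaf — visit 3.
At 9: go right to 22.
  Visit 22.
  At 22: go left to 19.
    Visit 19.
    At 19: no left child.
    At 19: go right to 28.
      28 is a leaf — visit 28.
  At 22: go right to 33.
    33 is a leaf — visit 33.
Full pre-order sequence: 9, 13, 23, 6, 29, 20, 1, 3, 22, 19, 28, 33.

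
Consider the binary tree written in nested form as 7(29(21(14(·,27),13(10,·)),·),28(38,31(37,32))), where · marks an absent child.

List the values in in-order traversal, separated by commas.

In-order visits the left subtree, then the node, then the right subtree.
At 7: go left to 29.
  At 29: go left to 21.
    At 21: go left to 14.
      At 14: no left child.
      Visit 14.
      At 14: go right to 27.
        27 is a leaf — visit 27.
    Visit 21.
    At 21: go right to 13.
      At 13: go left to 10.
        10 is a leaf — visit 10.
      Visit 13.
      At 13: no right child.
  Visit 29.
  At 29: no right child.
Visit 7.
At 7: go right to 28.
  At 28: go left to 38.
    38 is a leaf — visit 38.
  Visit 28.
  At 28: go right to 31.
    At 31: go left to 37.
      37 is a leaf — visit 37.
    Visit 31.
    At 31: go right to 32.
      32 is a leaf — visit 32.

14, 27, 21, 10, 13, 29, 7, 38, 28, 37, 31, 32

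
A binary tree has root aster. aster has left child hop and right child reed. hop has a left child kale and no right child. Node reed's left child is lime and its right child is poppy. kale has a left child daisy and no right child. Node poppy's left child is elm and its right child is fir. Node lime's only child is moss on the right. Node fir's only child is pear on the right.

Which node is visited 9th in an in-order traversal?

In-order visits the left subtree, then the node, then the right subtree.
At aster: go left to hop.
  At hop: go left to kale.
    At kale: go left to daisy.
      daisy is a leaf — visit daisy.
    Visit kale.
    At kale: no right child.
  Visit hop.
  At hop: no right child.
Visit aster.
At aster: go right to reed.
  At reed: go left to lime.
    At lime: no left child.
    Visit lime.
    At lime: go right to moss.
      moss is a leaf — visit moss.
  Visit reed.
  At reed: go right to poppy.
    At poppy: go left to elm.
      elm is a leaf — visit elm.
    Visit poppy.
    At poppy: go right to fir.
      At fir: no left child.
      Visit fir.
      At fir: go right to pear.
        pear is a leaf — visit pear.
Full in-order sequence: daisy, kale, hop, aster, lime, moss, reed, elm, poppy, fir, pear.

poppy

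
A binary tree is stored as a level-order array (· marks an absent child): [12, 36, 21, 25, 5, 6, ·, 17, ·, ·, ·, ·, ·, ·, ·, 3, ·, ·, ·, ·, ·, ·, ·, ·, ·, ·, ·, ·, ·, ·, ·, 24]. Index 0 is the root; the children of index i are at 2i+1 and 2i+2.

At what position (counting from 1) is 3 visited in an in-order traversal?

In-order visits the left subtree, then the node, then the right subtree.
At 12: go left to 36.
  At 36: go left to 25.
    At 25: go left to 17.
      At 17: go left to 3.
        At 3: go left to 24.
          24 is a leaf — visit 24.
        Visit 3.
        At 3: no right child.
      Visit 17.
      At 17: no right child.
    Visit 25.
    At 25: no right child.
  Visit 36.
  At 36: go right to 5.
    5 is a leaf — visit 5.
Visit 12.
At 12: go right to 21.
  At 21: go left to 6.
    6 is a leaf — visit 6.
  Visit 21.
  At 21: no right child.
Full in-order sequence: 24, 3, 17, 25, 36, 5, 12, 6, 21.

2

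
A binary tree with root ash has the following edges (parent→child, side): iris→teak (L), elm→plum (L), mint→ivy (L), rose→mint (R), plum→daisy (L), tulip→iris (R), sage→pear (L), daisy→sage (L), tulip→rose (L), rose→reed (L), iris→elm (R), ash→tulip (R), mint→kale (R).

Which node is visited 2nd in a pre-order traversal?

tulip

Pre-order visits the node, then its left subtree, then its right subtree.
Visit ash.
At ash: no left child.
At ash: go right to tulip.
  Visit tulip.
  At tulip: go left to rose.
    Visit rose.
    At rose: go left to reed.
      reed is a leaf — visit reed.
    At rose: go right to mint.
      Visit mint.
      At mint: go left to ivy.
        ivy is a leaf — visit ivy.
      At mint: go right to kale.
        kale is a leaf — visit kale.
  At tulip: go right to iris.
    Visit iris.
    At iris: go left to teak.
      teak is a leaf — visit teak.
    At iris: go right to elm.
      Visit elm.
      At elm: go left to plum.
        Visit plum.
        At plum: go left to daisy.
          Visit daisy.
          At daisy: go left to sage.
            Visit sage.
            At sage: go left to pear.
              pear is a leaf — visit pear.
            At sage: no right child.
          At daisy: no right child.
        At plum: no right child.
      At elm: no right child.
Full pre-order sequence: ash, tulip, rose, reed, mint, ivy, kale, iris, teak, elm, plum, daisy, sage, pear.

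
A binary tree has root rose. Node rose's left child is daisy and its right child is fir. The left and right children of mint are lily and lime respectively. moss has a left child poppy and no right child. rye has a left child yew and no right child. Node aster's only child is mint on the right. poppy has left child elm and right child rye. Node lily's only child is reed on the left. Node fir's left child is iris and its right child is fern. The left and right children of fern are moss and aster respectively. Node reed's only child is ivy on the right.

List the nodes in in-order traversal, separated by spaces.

In-order visits the left subtree, then the node, then the right subtree.
At rose: go left to daisy.
  daisy is a leaf — visit daisy.
Visit rose.
At rose: go right to fir.
  At fir: go left to iris.
    iris is a leaf — visit iris.
  Visit fir.
  At fir: go right to fern.
    At fern: go left to moss.
      At moss: go left to poppy.
        At poppy: go left to elm.
          elm is a leaf — visit elm.
        Visit poppy.
        At poppy: go right to rye.
          At rye: go left to yew.
            yew is a leaf — visit yew.
          Visit rye.
          At rye: no right child.
      Visit moss.
      At moss: no right child.
    Visit fern.
    At fern: go right to aster.
      At aster: no left child.
      Visit aster.
      At aster: go right to mint.
        At mint: go left to lily.
          At lily: go left to reed.
            At reed: no left child.
            Visit reed.
            At reed: go right to ivy.
              ivy is a leaf — visit ivy.
          Visit lily.
          At lily: no right child.
        Visit mint.
        At mint: go right to lime.
          lime is a leaf — visit lime.

daisy rose iris fir elm poppy yew rye moss fern aster reed ivy lily mint lime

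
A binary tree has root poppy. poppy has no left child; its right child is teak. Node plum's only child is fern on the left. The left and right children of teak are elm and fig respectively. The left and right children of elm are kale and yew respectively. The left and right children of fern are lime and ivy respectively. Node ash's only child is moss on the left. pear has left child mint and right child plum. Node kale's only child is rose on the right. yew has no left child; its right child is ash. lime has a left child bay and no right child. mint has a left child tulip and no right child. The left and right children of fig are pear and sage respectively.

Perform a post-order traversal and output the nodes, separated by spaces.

Post-order visits the left subtree, then the right subtree, then the node.
At poppy: no left child.
At poppy: go right to teak.
  At teak: go left to elm.
    At elm: go left to kale.
      At kale: no left child.
      At kale: go right to rose.
        rose is a leaf — visit rose.
      Visit kale.
    At elm: go right to yew.
      At yew: no left child.
      At yew: go right to ash.
        At ash: go left to moss.
          moss is a leaf — visit moss.
        At ash: no right child.
        Visit ash.
      Visit yew.
    Visit elm.
  At teak: go right to fig.
    At fig: go left to pear.
      At pear: go left to mint.
        At mint: go left to tulip.
          tulip is a leaf — visit tulip.
        At mint: no right child.
        Visit mint.
      At pear: go right to plum.
        At plum: go left to fern.
          At fern: go left to lime.
            At lime: go left to bay.
              bay is a leaf — visit bay.
            At lime: no right child.
            Visit lime.
          At fern: go right to ivy.
            ivy is a leaf — visit ivy.
          Visit fern.
        At plum: no right child.
        Visit plum.
      Visit pear.
    At fig: go right to sage.
      sage is a leaf — visit sage.
    Visit fig.
  Visit teak.
Visit poppy.

rose kale moss ash yew elm tulip mint bay lime ivy fern plum pear sage fig teak poppy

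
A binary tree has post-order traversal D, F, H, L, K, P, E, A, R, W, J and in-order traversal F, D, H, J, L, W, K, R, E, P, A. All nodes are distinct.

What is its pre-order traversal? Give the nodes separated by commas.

The last element of post-order is the root; it splits in-order into left and right subtrees.
Root J: left subtree has 3 nodes {F, D, H}, right has 7 {L, W, K, R, E, P, A}.
  Root H: left subtree has 2 nodes {F, D}, right has 0 { }.
    Root F: left subtree has 0 nodes { }, right has 1 {D}.
  Root W: left subtree has 1 node {L}, right has 5 {K, R, E, P, A}.
    Root R: left subtree has 1 node {K}, right has 3 {E, P, A}.
      Root A: left subtree has 2 nodes {E, P}, right has 0 { }.
        Root E: left subtree has 0 nodes { }, right has 1 {P}.

J, H, F, D, W, L, R, K, A, E, P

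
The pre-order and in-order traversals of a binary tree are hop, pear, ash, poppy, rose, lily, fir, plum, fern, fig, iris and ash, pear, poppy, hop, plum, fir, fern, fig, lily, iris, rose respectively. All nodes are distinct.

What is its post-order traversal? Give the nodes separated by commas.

ash, poppy, pear, plum, fig, fern, fir, iris, lily, rose, hop

The first element of pre-order is the root; it splits in-order into left and right subtrees.
Root hop: left subtree has 3 nodes {ash, pear, poppy}, right has 7 {plum, fir, fern, fig, lily, iris, rose}.
  Root pear: left subtree has 1 node {ash}, right has 1 {poppy}.
  Root rose: left subtree has 6 nodes {plum, fir, fern, fig, lily, iris}, right has 0 { }.
    Root lily: left subtree has 4 nodes {plum, fir, fern, fig}, right has 1 {iris}.
      Root fir: left subtree has 1 node {plum}, right has 2 {fern, fig}.
        Root fern: left subtree has 0 nodes { }, right has 1 {fig}.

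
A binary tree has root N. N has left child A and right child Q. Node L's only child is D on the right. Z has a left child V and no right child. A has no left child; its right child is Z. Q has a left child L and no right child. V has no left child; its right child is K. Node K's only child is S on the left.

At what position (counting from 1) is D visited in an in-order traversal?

8

In-order visits the left subtree, then the node, then the right subtree.
At N: go left to A.
  At A: no left child.
  Visit A.
  At A: go right to Z.
    At Z: go left to V.
      At V: no left child.
      Visit V.
      At V: go right to K.
        At K: go left to S.
          S is a leaf — visit S.
        Visit K.
        At K: no right child.
    Visit Z.
    At Z: no right child.
Visit N.
At N: go right to Q.
  At Q: go left to L.
    At L: no left child.
    Visit L.
    At L: go right to D.
      D is a leaf — visit D.
  Visit Q.
  At Q: no right child.
Full in-order sequence: A, V, S, K, Z, N, L, D, Q.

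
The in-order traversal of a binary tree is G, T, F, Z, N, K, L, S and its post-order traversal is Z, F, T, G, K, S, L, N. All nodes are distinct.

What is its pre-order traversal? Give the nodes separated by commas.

N, G, T, F, Z, L, K, S

The last element of post-order is the root; it splits in-order into left and right subtrees.
Root N: left subtree has 4 nodes {G, T, F, Z}, right has 3 {K, L, S}.
  Root G: left subtree has 0 nodes { }, right has 3 {T, F, Z}.
    Root T: left subtree has 0 nodes { }, right has 2 {F, Z}.
      Root F: left subtree has 0 nodes { }, right has 1 {Z}.
  Root L: left subtree has 1 node {K}, right has 1 {S}.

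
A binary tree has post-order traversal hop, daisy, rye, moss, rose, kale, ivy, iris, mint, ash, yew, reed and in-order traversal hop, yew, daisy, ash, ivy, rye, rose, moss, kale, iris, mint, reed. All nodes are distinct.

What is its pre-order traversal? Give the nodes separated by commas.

The last element of post-order is the root; it splits in-order into left and right subtrees.
Root reed: left subtree has 11 nodes {hop, yew, daisy, ash, ivy, rye, rose, moss, kale, iris, mint}, right has 0 { }.
  Root yew: left subtree has 1 node {hop}, right has 9 {daisy, ash, ivy, rye, rose, moss, kale, iris, mint}.
    Root ash: left subtree has 1 node {daisy}, right has 7 {ivy, rye, rose, moss, kale, iris, mint}.
      Root mint: left subtree has 6 nodes {ivy, rye, rose, moss, kale, iris}, right has 0 { }.
        Root iris: left subtree has 5 nodes {ivy, rye, rose, moss, kale}, right has 0 { }.
          Root ivy: left subtree has 0 nodes { }, right has 4 {rye, rose, moss, kale}.
            Root kale: left subtree has 3 nodes {rye, rose, moss}, right has 0 { }.
              Root rose: left subtree has 1 node {rye}, right has 1 {moss}.

reed, yew, hop, ash, daisy, mint, iris, ivy, kale, rose, rye, moss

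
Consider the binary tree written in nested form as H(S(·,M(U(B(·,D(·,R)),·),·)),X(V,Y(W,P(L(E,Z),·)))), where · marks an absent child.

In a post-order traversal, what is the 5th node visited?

M

Post-order visits the left subtree, then the right subtree, then the node.
At H: go left to S.
  At S: no left child.
  At S: go right to M.
    At M: go left to U.
      At U: go left to B.
        At B: no left child.
        At B: go right to D.
          At D: no left child.
          At D: go right to R.
            R is a leaf — visit R.
          Visit D.
        Visit B.
      At U: no right child.
      Visit U.
    At M: no right child.
    Visit M.
  Visit S.
At H: go right to X.
  At X: go left to V.
    V is a leaf — visit V.
  At X: go right to Y.
    At Y: go left to W.
      W is a leaf — visit W.
    At Y: go right to P.
      At P: go left to L.
        At L: go left to E.
          E is a leaf — visit E.
        At L: go right to Z.
          Z is a leaf — visit Z.
        Visit L.
      At P: no right child.
      Visit P.
    Visit Y.
  Visit X.
Visit H.
Full post-order sequence: R, D, B, U, M, S, V, W, E, Z, L, P, Y, X, H.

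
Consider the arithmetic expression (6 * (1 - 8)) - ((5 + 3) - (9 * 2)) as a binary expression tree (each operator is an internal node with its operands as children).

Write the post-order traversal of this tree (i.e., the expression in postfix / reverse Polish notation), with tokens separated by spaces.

6 1 8 - * 5 3 + 9 2 * - -

Post-order on an expression tree gives postfix notation: for each operator, emit left operand, right operand, then the operator.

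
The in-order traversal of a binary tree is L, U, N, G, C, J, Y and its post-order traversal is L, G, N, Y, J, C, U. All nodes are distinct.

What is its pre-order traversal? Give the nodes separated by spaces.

U L C N G J Y

The last element of post-order is the root; it splits in-order into left and right subtrees.
Root U: left subtree has 1 node {L}, right has 5 {N, G, C, J, Y}.
  Root C: left subtree has 2 nodes {N, G}, right has 2 {J, Y}.
    Root N: left subtree has 0 nodes { }, right has 1 {G}.
    Root J: left subtree has 0 nodes { }, right has 1 {Y}.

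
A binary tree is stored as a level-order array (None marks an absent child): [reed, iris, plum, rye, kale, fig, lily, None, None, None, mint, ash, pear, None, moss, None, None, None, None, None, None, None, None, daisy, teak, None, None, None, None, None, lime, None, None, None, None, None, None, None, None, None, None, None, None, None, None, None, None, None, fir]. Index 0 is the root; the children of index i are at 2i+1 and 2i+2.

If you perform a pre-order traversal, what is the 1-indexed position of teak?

11

Pre-order visits the node, then its left subtree, then its right subtree.
Visit reed.
At reed: go left to iris.
  Visit iris.
  At iris: go left to rye.
    rye is a leaf — visit rye.
  At iris: go right to kale.
    Visit kale.
    At kale: no left child.
    At kale: go right to mint.
      mint is a leaf — visit mint.
At reed: go right to plum.
  Visit plum.
  At plum: go left to fig.
    Visit fig.
    At fig: go left to ash.
      Visit ash.
      At ash: go left to daisy.
        Visit daisy.
        At daisy: no left child.
        At daisy: go right to fir.
          fir is a leaf — visit fir.
      At ash: go right to teak.
        teak is a leaf — visit teak.
    At fig: go right to pear.
      pear is a leaf — visit pear.
  At plum: go right to lily.
    Visit lily.
    At lily: no left child.
    At lily: go right to moss.
      Visit moss.
      At moss: no left child.
      At moss: go right to lime.
        lime is a leaf — visit lime.
Full pre-order sequence: reed, iris, rye, kale, mint, plum, fig, ash, daisy, fir, teak, pear, lily, moss, lime.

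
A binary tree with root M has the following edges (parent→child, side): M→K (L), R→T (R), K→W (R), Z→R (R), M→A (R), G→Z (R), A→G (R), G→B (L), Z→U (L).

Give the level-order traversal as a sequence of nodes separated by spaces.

Level-order visits nodes level by level from the root, left to right within each level.
Level 0: M
Level 1: K, A
Level 2: W, G
Level 3: B, Z
Level 4: U, R
Level 5: T

M K A W G B Z U R T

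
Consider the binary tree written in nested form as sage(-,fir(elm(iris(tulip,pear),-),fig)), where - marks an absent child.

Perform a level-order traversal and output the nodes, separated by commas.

sage, fir, elm, fig, iris, tulip, pear

Level-order visits nodes level by level from the root, left to right within each level.
Level 0: sage
Level 1: fir
Level 2: elm, fig
Level 3: iris
Level 4: tulip, pear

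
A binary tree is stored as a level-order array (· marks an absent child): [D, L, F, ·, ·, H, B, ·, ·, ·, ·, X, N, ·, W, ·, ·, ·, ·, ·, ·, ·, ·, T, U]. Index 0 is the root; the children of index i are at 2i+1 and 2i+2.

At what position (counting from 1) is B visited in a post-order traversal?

8

Post-order visits the left subtree, then the right subtree, then the node.
At D: go left to L.
  L is a leaf — visit L.
At D: go right to F.
  At F: go left to H.
    At H: go left to X.
      At X: go left to T.
        T is a leaf — visit T.
      At X: go right to U.
        U is a leaf — visit U.
      Visit X.
    At H: go right to N.
      N is a leaf — visit N.
    Visit H.
  At F: go right to B.
    At B: no left child.
    At B: go right to W.
      W is a leaf — visit W.
    Visit B.
  Visit F.
Visit D.
Full post-order sequence: L, T, U, X, N, H, W, B, F, D.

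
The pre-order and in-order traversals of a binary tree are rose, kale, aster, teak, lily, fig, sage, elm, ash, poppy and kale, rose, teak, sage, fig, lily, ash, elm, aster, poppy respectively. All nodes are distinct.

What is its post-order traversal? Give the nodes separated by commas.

kale, sage, fig, ash, elm, lily, teak, poppy, aster, rose

The first element of pre-order is the root; it splits in-order into left and right subtrees.
Root rose: left subtree has 1 node {kale}, right has 8 {teak, sage, fig, lily, ash, elm, aster, poppy}.
  Root aster: left subtree has 6 nodes {teak, sage, fig, lily, ash, elm}, right has 1 {poppy}.
    Root teak: left subtree has 0 nodes { }, right has 5 {sage, fig, lily, ash, elm}.
      Root lily: left subtree has 2 nodes {sage, fig}, right has 2 {ash, elm}.
        Root fig: left subtree has 1 node {sage}, right has 0 { }.
        Root elm: left subtree has 1 node {ash}, right has 0 { }.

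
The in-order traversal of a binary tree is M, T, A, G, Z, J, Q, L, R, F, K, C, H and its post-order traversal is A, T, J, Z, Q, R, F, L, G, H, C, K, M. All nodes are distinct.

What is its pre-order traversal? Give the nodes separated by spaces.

M K G T A L Q Z J F R C H

The last element of post-order is the root; it splits in-order into left and right subtrees.
Root M: left subtree has 0 nodes { }, right has 12 {T, A, G, Z, J, Q, L, R, F, K, C, H}.
  Root K: left subtree has 9 nodes {T, A, G, Z, J, Q, L, R, F}, right has 2 {C, H}.
    Root G: left subtree has 2 nodes {T, A}, right has 6 {Z, J, Q, L, R, F}.
      Root T: left subtree has 0 nodes { }, right has 1 {A}.
      Root L: left subtree has 3 nodes {Z, J, Q}, right has 2 {R, F}.
        Root Q: left subtree has 2 nodes {Z, J}, right has 0 { }.
          Root Z: left subtree has 0 nodes { }, right has 1 {J}.
        Root F: left subtree has 1 node {R}, right has 0 { }.
    Root C: left subtree has 0 nodes { }, right has 1 {H}.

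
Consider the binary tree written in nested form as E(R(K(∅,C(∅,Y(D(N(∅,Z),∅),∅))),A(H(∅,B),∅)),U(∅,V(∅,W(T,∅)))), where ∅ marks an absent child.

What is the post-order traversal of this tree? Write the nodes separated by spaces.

Z N D Y C K B H A R T W V U E

Post-order visits the left subtree, then the right subtree, then the node.
At E: go left to R.
  At R: go left to K.
    At K: no left child.
    At K: go right to C.
      At C: no left child.
      At C: go right to Y.
        At Y: go left to D.
          At D: go left to N.
            At N: no left child.
            At N: go right to Z.
              Z is a leaf — visit Z.
            Visit N.
          At D: no right child.
          Visit D.
        At Y: no right child.
        Visit Y.
      Visit C.
    Visit K.
  At R: go right to A.
    At A: go left to H.
      At H: no left child.
      At H: go right to B.
        B is a leaf — visit B.
      Visit H.
    At A: no right child.
    Visit A.
  Visit R.
At E: go right to U.
  At U: no left child.
  At U: go right to V.
    At V: no left child.
    At V: go right to W.
      At W: go left to T.
        T is a leaf — visit T.
      At W: no right child.
      Visit W.
    Visit V.
  Visit U.
Visit E.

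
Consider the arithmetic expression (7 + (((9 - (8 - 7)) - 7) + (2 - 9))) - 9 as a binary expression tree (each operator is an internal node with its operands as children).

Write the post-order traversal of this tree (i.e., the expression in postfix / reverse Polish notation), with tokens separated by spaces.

7 9 8 7 - - 7 - 2 9 - + + 9 -

Post-order on an expression tree gives postfix notation: for each operator, emit left operand, right operand, then the operator.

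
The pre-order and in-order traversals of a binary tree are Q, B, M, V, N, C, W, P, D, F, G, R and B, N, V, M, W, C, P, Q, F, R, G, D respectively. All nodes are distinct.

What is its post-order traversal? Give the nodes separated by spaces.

N V W P C M B R G F D Q

The first element of pre-order is the root; it splits in-order into left and right subtrees.
Root Q: left subtree has 7 nodes {B, N, V, M, W, C, P}, right has 4 {F, R, G, D}.
  Root B: left subtree has 0 nodes { }, right has 6 {N, V, M, W, C, P}.
    Root M: left subtree has 2 nodes {N, V}, right has 3 {W, C, P}.
      Root V: left subtree has 1 node {N}, right has 0 { }.
      Root C: left subtree has 1 node {W}, right has 1 {P}.
  Root D: left subtree has 3 nodes {F, R, G}, right has 0 { }.
    Root F: left subtree has 0 nodes { }, right has 2 {R, G}.
      Root G: left subtree has 1 node {R}, right has 0 { }.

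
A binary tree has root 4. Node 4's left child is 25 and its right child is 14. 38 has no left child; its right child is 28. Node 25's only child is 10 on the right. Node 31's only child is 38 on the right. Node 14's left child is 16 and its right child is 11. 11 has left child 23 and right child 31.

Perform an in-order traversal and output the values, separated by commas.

In-order visits the left subtree, then the node, then the right subtree.
At 4: go left to 25.
  At 25: no left child.
  Visit 25.
  At 25: go right to 10.
    10 is a leaf — visit 10.
Visit 4.
At 4: go right to 14.
  At 14: go left to 16.
    16 is a leaf — visit 16.
  Visit 14.
  At 14: go right to 11.
    At 11: go left to 23.
      23 is a leaf — visit 23.
    Visit 11.
    At 11: go right to 31.
      At 31: no left child.
      Visit 31.
      At 31: go right to 38.
        At 38: no left child.
        Visit 38.
        At 38: go right to 28.
          28 is a leaf — visit 28.

25, 10, 4, 16, 14, 23, 11, 31, 38, 28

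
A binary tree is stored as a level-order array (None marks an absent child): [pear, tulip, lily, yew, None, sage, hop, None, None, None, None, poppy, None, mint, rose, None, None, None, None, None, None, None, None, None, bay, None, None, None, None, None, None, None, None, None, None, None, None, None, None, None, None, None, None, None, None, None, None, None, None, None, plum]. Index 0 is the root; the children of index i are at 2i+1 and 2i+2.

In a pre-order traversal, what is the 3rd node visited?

yew

Pre-order visits the node, then its left subtree, then its right subtree.
Visit pear.
At pear: go left to tulip.
  Visit tulip.
  At tulip: go left to yew.
    yew is a leaf — visit yew.
  At tulip: no right child.
At pear: go right to lily.
  Visit lily.
  At lily: go left to sage.
    Visit sage.
    At sage: go left to poppy.
      Visit poppy.
      At poppy: no left child.
      At poppy: go right to bay.
        Visit bay.
        At bay: no left child.
        At bay: go right to plum.
          plum is a leaf — visit plum.
    At sage: no right child.
  At lily: go right to hop.
    Visit hop.
    At hop: go left to mint.
      mint is a leaf — visit mint.
    At hop: go right to rose.
      rose is a leaf — visit rose.
Full pre-order sequence: pear, tulip, yew, lily, sage, poppy, bay, plum, hop, mint, rose.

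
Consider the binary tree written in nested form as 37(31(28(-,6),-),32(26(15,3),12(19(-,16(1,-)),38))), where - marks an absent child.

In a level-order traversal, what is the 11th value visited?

Level-order visits nodes level by level from the root, left to right within each level.
Level 0: 37
Level 1: 31, 32
Level 2: 28, 26, 12
Level 3: 6, 15, 3, 19, 38
Level 4: 16
Level 5: 1
Full level-order sequence: 37, 31, 32, 28, 26, 12, 6, 15, 3, 19, 38, 16, 1.

38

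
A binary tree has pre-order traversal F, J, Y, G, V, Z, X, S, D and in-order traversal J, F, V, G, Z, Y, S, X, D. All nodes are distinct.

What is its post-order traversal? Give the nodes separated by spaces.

The first element of pre-order is the root; it splits in-order into left and right subtrees.
Root F: left subtree has 1 node {J}, right has 7 {V, G, Z, Y, S, X, D}.
  Root Y: left subtree has 3 nodes {V, G, Z}, right has 3 {S, X, D}.
    Root G: left subtree has 1 node {V}, right has 1 {Z}.
    Root X: left subtree has 1 node {S}, right has 1 {D}.

J V Z G S D X Y F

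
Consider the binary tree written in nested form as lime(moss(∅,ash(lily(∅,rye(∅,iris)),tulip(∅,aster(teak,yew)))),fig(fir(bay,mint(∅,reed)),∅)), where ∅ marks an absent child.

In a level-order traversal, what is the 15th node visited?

yew

Level-order visits nodes level by level from the root, left to right within each level.
Level 0: lime
Level 1: moss, fig
Level 2: ash, fir
Level 3: lily, tulip, bay, mint
Level 4: rye, aster, reed
Level 5: iris, teak, yew
Full level-order sequence: lime, moss, fig, ash, fir, lily, tulip, bay, mint, rye, aster, reed, iris, teak, yew.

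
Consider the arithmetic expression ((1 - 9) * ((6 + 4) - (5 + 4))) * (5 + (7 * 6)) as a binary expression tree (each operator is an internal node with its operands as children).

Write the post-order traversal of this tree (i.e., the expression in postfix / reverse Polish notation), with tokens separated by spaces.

Post-order on an expression tree gives postfix notation: for each operator, emit left operand, right operand, then the operator.

1 9 - 6 4 + 5 4 + - * 5 7 6 * + *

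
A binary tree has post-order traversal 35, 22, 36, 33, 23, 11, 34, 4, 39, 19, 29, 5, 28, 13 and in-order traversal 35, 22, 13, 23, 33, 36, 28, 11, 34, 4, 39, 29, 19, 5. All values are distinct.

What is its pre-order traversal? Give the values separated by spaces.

13 22 35 28 23 33 36 5 29 39 4 34 11 19

The last element of post-order is the root; it splits in-order into left and right subtrees.
Root 13: left subtree has 2 nodes {35, 22}, right has 11 {23, 33, 36, 28, 11, 34, 4, 39, 29, 19, 5}.
  Root 22: left subtree has 1 node {35}, right has 0 { }.
  Root 28: left subtree has 3 nodes {23, 33, 36}, right has 7 {11, 34, 4, 39, 29, 19, 5}.
    Root 23: left subtree has 0 nodes { }, right has 2 {33, 36}.
      Root 33: left subtree has 0 nodes { }, right has 1 {36}.
    Root 5: left subtree has 6 nodes {11, 34, 4, 39, 29, 19}, right has 0 { }.
      Root 29: left subtree has 4 nodes {11, 34, 4, 39}, right has 1 {19}.
        Root 39: left subtree has 3 nodes {11, 34, 4}, right has 0 { }.
          Root 4: left subtree has 2 nodes {11, 34}, right has 0 { }.
            Root 34: left subtree has 1 node {11}, right has 0 { }.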